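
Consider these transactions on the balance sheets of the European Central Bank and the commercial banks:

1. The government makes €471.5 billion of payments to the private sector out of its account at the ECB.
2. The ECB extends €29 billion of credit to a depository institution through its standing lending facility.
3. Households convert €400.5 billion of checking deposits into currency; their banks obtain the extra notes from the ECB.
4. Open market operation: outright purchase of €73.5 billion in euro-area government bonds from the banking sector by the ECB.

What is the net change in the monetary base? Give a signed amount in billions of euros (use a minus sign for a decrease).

ECB balance sheet:
  Assets:      Securities +€73.5B, Loans to banks +€29B
  Liabilities: Bank reserves +€173.5B, Currency in circulation +€400.5B, Government deposits −€471.5B
Monetary base = currency + reserves: +€400.5B + (+€173.5B) = +€574 billion.

+€574 billion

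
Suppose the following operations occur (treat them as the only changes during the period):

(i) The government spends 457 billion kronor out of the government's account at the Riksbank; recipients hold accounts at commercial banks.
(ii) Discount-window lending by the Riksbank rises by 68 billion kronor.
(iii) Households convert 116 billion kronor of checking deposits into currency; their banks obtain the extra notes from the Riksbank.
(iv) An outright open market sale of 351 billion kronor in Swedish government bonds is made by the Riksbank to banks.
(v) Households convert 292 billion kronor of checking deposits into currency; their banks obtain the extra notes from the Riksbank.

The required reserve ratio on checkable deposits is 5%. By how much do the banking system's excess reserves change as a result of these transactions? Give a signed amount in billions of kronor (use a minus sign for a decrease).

Government spending 457 billion kronor: reserves +457B, deposits +457B.
Discount-window loan 68 billion kronor: reserves +68B, deposits 0.
Currency withdrawal 116 billion kronor: reserves −116B, deposits −116B.
OMO sale (to banks) 351 billion kronor: reserves −351B, deposits 0.
Currency withdrawal 292 billion kronor: reserves −292B, deposits −292B.
Totals: Δreserves = −234B, Δdeposits = +49B.
Δrequired reserves = 5% × +49B = +2.45B.
Δexcess reserves = Δreserves − Δrequired = −234B − (+2.45B) = -236.45 billion.

-236.45 billion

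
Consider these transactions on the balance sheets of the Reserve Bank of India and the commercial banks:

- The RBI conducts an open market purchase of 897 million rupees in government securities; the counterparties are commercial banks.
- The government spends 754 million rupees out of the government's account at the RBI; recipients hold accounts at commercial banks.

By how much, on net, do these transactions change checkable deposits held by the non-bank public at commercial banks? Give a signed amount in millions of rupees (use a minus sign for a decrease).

+754 million

OMO purchase (from banks) 897 million rupees: the counterparty is a bank, so public deposits are unchanged → 0.
Government spending 754 million rupees: non-bank counterparties' bank balances rise → +754M.
Net: 0 + 754 = +754 million.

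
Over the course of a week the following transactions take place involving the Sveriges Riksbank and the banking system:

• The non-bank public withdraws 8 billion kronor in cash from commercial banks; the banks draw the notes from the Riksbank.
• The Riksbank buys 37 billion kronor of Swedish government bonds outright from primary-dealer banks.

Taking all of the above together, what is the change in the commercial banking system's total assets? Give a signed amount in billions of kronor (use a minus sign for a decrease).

Riksbank balance sheet:
  Assets:      Securities +37B
  Liabilities: Bank reserves +29B, Currency in circulation +8B
Commercial banking system:
  Assets:      Reserves at CB +29B, Securities −37B
  Liabilities: Checkable deposits −8B
Change in total bank assets = -8 billion.

-8 billion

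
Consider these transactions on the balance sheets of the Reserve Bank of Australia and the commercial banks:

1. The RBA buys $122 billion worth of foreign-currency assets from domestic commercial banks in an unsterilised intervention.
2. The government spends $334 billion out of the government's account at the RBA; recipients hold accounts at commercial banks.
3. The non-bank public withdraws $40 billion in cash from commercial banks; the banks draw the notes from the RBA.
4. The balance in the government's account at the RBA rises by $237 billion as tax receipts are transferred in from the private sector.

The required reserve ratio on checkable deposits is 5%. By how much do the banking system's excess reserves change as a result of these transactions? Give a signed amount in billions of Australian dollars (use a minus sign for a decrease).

+$176.15 billion

FX purchase $122 billion: reserves +$122B, deposits 0.
Government spending $334 billion: reserves +$334B, deposits +$334B.
Currency withdrawal $40 billion: reserves −$40B, deposits −$40B.
Government account inflow $237 billion: reserves −$237B, deposits −$237B.
Totals: Δreserves = +$179B, Δdeposits = +$57B.
Δrequired reserves = 5% × +$57B = +$2.85B.
Δexcess reserves = Δreserves − Δrequired = +$179B − (+$2.85B) = +$176.15 billion.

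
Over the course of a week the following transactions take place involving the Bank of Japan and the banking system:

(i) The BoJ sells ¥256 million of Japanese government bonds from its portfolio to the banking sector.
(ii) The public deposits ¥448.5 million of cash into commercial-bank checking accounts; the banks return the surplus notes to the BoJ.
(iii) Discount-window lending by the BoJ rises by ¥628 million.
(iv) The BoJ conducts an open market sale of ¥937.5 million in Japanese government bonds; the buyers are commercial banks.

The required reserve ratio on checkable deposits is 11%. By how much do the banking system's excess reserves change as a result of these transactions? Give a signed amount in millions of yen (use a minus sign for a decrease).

OMO sale (to banks) ¥256 million: reserves −¥256M, deposits 0.
Currency deposit ¥448.5 million: reserves +¥448.5M, deposits +¥448.5M.
Discount-window loan ¥628 million: reserves +¥628M, deposits 0.
OMO sale (to banks) ¥937.5 million: reserves −¥937.5M, deposits 0.
Totals: Δreserves = −¥117M, Δdeposits = +¥448.5M.
Δrequired reserves = 11% × +¥448.5M = +¥49.335M.
Δexcess reserves = Δreserves − Δrequired = −¥117M − (+¥49.335M) = -¥166.335 million.

-¥166.335 million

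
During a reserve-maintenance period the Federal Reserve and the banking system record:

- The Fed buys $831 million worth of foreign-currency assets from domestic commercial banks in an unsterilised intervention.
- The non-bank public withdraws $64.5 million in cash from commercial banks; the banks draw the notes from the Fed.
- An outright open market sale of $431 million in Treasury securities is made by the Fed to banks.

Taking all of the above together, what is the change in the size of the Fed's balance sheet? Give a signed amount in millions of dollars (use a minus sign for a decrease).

FX purchase $831 million: a Fed asset is acquired → +$831M.
Currency withdrawal $64.5 million: only the composition of liabilities changes → 0.
OMO sale (to banks) $431 million: a Fed asset is shed → −$431M.
Net: 831 + 0 − 431 = +$400 million.

+$400 million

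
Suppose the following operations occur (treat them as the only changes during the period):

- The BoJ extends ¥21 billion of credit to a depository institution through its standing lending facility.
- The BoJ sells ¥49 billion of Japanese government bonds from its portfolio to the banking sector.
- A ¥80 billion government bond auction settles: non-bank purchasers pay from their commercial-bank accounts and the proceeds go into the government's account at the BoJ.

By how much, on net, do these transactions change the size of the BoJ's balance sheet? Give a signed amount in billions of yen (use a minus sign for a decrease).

-¥28 billion

Discount-window loan ¥21 billion: a BoJ asset is acquired → +¥21B.
OMO sale (to banks) ¥49 billion: a BoJ asset is shed → −¥49B.
Government account inflow ¥80 billion: only the composition of liabilities changes → 0.
Net: 21 − 49 + 0 = -¥28 billion.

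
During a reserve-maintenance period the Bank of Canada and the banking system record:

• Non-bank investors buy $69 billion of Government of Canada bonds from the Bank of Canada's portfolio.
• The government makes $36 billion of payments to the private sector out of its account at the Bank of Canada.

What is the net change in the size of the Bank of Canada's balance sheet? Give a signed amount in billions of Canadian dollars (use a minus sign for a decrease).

Asset sale (to non-banks) $69 billion: a Bank of Canada asset is shed → −$69B.
Government spending $36 billion: only the composition of liabilities changes → 0.
Net: −69 + 0 = -$69 billion.

-$69 billion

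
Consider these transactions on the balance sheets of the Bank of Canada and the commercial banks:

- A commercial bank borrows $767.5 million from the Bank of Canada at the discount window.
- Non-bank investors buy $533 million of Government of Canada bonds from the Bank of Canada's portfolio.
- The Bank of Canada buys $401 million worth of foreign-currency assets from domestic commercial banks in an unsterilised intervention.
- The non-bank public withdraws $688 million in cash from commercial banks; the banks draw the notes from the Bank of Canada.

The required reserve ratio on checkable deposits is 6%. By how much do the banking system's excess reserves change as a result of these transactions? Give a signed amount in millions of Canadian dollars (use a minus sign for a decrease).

Discount-window loan $767.5 million: reserves +$767.5M, deposits 0.
Asset sale (to non-banks) $533 million: reserves −$533M, deposits −$533M.
FX purchase $401 million: reserves +$401M, deposits 0.
Currency withdrawal $688 million: reserves −$688M, deposits −$688M.
Totals: Δreserves = −$52.5M, Δdeposits = −$1221M.
Δrequired reserves = 6% × −$1221M = −$73.26M.
Δexcess reserves = Δreserves − Δrequired = −$52.5M − (−$73.26M) = +$20.76 million.

+$20.76 million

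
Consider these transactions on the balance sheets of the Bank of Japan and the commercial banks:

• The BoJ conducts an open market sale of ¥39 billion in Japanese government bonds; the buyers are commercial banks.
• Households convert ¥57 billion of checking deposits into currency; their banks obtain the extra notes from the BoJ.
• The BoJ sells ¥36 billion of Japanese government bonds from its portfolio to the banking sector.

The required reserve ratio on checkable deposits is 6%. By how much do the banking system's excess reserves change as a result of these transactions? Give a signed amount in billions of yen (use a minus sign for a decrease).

OMO sale (to banks) ¥39 billion: reserves −¥39B, deposits 0.
Currency withdrawal ¥57 billion: reserves −¥57B, deposits −¥57B.
OMO sale (to banks) ¥36 billion: reserves −¥36B, deposits 0.
Totals: Δreserves = −¥132B, Δdeposits = −¥57B.
Δrequired reserves = 6% × −¥57B = −¥3.42B.
Δexcess reserves = Δreserves − Δrequired = −¥132B − (−¥3.42B) = -¥128.58 billion.

-¥128.58 billion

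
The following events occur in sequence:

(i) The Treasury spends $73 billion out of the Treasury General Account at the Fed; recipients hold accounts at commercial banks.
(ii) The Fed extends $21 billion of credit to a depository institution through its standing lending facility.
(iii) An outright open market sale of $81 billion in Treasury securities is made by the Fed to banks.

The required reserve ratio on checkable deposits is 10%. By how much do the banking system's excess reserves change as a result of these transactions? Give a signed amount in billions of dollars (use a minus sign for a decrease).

+$5.7 billion

Government spending $73 billion: reserves +$73B, deposits +$73B.
Discount-window loan $21 billion: reserves +$21B, deposits 0.
OMO sale (to banks) $81 billion: reserves −$81B, deposits 0.
Totals: Δreserves = +$13B, Δdeposits = +$73B.
Δrequired reserves = 10% × +$73B = +$7.3B.
Δexcess reserves = Δreserves − Δrequired = +$13B − (+$7.3B) = +$5.7 billion.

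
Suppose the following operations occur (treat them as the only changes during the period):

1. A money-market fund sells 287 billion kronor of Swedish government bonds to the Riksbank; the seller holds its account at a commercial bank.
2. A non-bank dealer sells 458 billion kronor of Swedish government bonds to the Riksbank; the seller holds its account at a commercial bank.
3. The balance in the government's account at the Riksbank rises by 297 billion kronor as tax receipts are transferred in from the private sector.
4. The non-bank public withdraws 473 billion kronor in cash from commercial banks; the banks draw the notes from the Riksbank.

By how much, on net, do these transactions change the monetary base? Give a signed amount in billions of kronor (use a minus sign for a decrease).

+448 billion

Asset purchase (from non-banks) 287 billion kronor: Riksbank balance sheet expands → +287B.
Asset purchase (from non-banks) 458 billion kronor: Riksbank balance sheet expands → +458B.
Government account inflow 297 billion kronor: reserves shift to a non-base liability → −297B.
Currency withdrawal 473 billion kronor: just a shift between currency and reserves — both are base money → 0.
Net: 287 + 458 − 297 + 0 = +448 billion.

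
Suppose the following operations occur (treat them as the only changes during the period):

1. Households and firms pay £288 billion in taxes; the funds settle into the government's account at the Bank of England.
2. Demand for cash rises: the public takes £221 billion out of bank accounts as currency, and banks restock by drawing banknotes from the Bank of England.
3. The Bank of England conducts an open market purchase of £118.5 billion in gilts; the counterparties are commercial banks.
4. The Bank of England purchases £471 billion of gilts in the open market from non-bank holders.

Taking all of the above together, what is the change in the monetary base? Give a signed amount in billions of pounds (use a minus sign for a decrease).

Bank of England balance sheet:
  Assets:      Securities +£589.5B
  Liabilities: Bank reserves +£80.5B, Currency in circulation +£221B, Government deposits +£288B
Commercial banking system:
  Assets:      Reserves at CB +£80.5B, Securities −£118.5B
  Liabilities: Checkable deposits −£38B
Monetary base = currency + reserves: +£221B + (+£80.5B) = +£301.5 billion.

+£301.5 billion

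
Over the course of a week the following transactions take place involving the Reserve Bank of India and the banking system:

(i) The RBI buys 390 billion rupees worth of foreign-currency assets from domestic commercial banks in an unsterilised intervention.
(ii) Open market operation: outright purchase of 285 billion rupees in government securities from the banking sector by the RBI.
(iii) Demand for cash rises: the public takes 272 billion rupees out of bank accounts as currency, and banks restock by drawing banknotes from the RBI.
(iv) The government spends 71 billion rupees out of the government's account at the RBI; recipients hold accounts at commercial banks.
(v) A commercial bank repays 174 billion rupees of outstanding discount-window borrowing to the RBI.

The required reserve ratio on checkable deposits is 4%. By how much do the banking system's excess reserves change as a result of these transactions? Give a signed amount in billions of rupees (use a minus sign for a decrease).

FX purchase 390 billion rupees: reserves +390B, deposits 0.
OMO purchase (from banks) 285 billion rupees: reserves +285B, deposits 0.
Currency withdrawal 272 billion rupees: reserves −272B, deposits −272B.
Government spending 71 billion rupees: reserves +71B, deposits +71B.
Discount-window repayment 174 billion rupees: reserves −174B, deposits 0.
Totals: Δreserves = +300B, Δdeposits = −201B.
Δrequired reserves = 4% × −201B = −8.04B.
Δexcess reserves = Δreserves − Δrequired = +300B − (−8.04B) = +308.04 billion.

+308.04 billion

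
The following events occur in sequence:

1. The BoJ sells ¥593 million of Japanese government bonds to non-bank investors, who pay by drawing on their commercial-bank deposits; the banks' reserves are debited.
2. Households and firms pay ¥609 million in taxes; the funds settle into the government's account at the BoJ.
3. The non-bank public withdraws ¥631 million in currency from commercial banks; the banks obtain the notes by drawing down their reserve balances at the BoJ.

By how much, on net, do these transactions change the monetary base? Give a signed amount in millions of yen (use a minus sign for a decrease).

Asset sale (to non-banks) ¥593 million: BoJ balance sheet contracts → −¥593M.
Government account inflow ¥609 million: reserves shift to a non-base liability → −¥609M.
Currency withdrawal ¥631 million: just a shift between currency and reserves — both are base money → 0.
Net: −593 − 609 + 0 = -¥1202 million.

-¥1202 million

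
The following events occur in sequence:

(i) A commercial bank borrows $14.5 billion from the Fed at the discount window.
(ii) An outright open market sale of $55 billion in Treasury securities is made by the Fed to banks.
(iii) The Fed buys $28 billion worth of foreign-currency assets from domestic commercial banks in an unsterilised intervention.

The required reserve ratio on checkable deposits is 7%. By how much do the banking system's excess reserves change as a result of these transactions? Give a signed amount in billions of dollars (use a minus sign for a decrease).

Discount-window loan $14.5 billion: reserves +$14.5B, deposits 0.
OMO sale (to banks) $55 billion: reserves −$55B, deposits 0.
FX purchase $28 billion: reserves +$28B, deposits 0.
Totals: Δreserves = −$12.5B, Δdeposits = 0.
Δrequired reserves = 7% × 0 = 0.
Δexcess reserves = Δreserves − Δrequired = −$12.5B − (0) = -$12.5 billion.

-$12.5 billion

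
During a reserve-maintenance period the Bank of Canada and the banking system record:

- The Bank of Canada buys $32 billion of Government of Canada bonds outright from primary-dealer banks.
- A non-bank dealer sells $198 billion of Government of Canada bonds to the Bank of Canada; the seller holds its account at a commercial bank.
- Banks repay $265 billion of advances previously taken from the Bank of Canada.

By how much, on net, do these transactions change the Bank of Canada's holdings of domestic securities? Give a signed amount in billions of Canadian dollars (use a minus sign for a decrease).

+$230 billion

OMO purchase (from banks) $32 billion: securities added to the Bank of Canada's portfolio → +$32B.
Asset purchase (from non-banks) $198 billion: securities added to the Bank of Canada's portfolio → +$198B.
Discount-window repayment $265 billion: the Bank of Canada's securities portfolio is untouched → 0.
Net: 32 + 198 + 0 = +$230 billion.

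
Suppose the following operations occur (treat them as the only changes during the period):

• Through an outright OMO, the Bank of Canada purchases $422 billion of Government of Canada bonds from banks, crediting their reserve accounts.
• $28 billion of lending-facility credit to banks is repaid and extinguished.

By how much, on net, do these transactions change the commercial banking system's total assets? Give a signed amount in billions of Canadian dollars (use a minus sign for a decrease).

OMO purchase (from banks) $422 billion: just an asset swap on bank balance sheets → 0.
Discount-window repayment $28 billion: bank balance sheets shrink → −$28B.
Net: 0 − 28 = -$28 billion.

-$28 billion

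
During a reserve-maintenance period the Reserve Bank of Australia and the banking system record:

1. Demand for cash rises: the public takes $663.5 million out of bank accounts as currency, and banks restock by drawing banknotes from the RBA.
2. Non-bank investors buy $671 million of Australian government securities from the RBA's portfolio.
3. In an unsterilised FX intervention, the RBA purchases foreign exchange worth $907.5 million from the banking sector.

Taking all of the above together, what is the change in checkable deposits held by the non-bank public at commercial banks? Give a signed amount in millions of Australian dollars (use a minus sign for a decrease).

-$1334.5 million

Currency withdrawal $663.5 million: non-bank counterparties' bank balances fall → −$663.5M.
Asset sale (to non-banks) $671 million: non-bank counterparties' bank balances fall → −$671M.
FX purchase $907.5 million: the counterparty is a bank, so public deposits are unchanged → 0.
Net: −663.5 − 671 + 0 = -$1334.5 million.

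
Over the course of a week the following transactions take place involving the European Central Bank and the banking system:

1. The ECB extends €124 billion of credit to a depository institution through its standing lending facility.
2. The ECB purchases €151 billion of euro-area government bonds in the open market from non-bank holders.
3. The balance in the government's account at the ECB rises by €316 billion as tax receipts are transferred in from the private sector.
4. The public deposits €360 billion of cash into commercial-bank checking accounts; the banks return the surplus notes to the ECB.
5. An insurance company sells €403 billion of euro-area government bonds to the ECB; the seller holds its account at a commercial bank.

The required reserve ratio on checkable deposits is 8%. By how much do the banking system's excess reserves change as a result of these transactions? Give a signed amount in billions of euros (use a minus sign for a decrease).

Discount-window loan €124 billion: reserves +€124B, deposits 0.
Asset purchase (from non-banks) €151 billion: reserves +€151B, deposits +€151B.
Government account inflow €316 billion: reserves −€316B, deposits −€316B.
Currency deposit €360 billion: reserves +€360B, deposits +€360B.
Asset purchase (from non-banks) €403 billion: reserves +€403B, deposits +€403B.
Totals: Δreserves = +€722B, Δdeposits = +€598B.
Δrequired reserves = 8% × +€598B = +€47.84B.
Δexcess reserves = Δreserves − Δrequired = +€722B − (+€47.84B) = +€674.16 billion.

+€674.16 billion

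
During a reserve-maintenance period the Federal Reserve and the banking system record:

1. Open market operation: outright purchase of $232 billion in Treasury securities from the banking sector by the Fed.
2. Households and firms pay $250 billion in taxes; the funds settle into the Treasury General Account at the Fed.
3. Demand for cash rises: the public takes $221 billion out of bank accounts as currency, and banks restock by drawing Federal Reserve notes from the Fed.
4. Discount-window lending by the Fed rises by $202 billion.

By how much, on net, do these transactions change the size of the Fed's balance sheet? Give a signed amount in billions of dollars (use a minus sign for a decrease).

+$434 billion

Fed balance sheet:
  Assets:      Securities +$232B, Loans to banks +$202B
  Liabilities: Bank reserves −$37B, Currency in circulation +$221B, Government deposits +$250B
Change in total Fed assets = +$434 billion.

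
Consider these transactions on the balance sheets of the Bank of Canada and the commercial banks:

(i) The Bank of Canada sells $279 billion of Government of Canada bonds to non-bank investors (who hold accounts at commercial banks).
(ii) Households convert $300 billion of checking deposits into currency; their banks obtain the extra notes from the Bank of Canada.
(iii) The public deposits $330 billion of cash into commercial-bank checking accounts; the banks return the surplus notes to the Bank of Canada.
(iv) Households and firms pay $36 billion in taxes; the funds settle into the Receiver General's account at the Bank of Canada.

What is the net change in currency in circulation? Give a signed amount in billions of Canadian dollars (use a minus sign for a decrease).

-$30 billion

Asset sale (to non-banks) $279 billion: no currency enters or leaves circulation → 0.
Currency withdrawal $300 billion: notes leave the central bank → +$300B.
Currency deposit $330 billion: notes return to the central bank → −$330B.
Government account inflow $36 billion: no currency enters or leaves circulation → 0.
Net: 0 + 300 − 330 + 0 = -$30 billion.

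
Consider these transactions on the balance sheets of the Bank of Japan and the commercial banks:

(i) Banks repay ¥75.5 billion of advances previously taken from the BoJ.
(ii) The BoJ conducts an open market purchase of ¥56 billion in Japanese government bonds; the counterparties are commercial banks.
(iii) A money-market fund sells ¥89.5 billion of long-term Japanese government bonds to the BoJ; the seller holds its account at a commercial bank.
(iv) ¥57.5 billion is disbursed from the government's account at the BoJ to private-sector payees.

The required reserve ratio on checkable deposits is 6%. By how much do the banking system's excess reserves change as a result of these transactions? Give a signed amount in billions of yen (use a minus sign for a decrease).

+¥118.68 billion

Discount-window repayment ¥75.5 billion: reserves −¥75.5B, deposits 0.
OMO purchase (from banks) ¥56 billion: reserves +¥56B, deposits 0.
Asset purchase (from non-banks) ¥89.5 billion: reserves +¥89.5B, deposits +¥89.5B.
Government spending ¥57.5 billion: reserves +¥57.5B, deposits +¥57.5B.
Totals: Δreserves = +¥127.5B, Δdeposits = +¥147B.
Δrequired reserves = 6% × +¥147B = +¥8.82B.
Δexcess reserves = Δreserves − Δrequired = +¥127.5B − (+¥8.82B) = +¥118.68 billion.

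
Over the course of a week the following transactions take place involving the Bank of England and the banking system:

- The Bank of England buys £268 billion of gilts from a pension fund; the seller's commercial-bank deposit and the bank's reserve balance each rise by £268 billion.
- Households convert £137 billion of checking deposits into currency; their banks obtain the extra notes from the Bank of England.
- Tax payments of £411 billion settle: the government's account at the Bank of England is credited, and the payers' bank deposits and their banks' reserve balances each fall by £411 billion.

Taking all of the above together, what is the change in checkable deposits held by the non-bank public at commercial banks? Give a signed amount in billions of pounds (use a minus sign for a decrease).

Asset purchase (from non-banks) £268 billion: non-bank counterparties' bank balances rise → +£268B.
Currency withdrawal £137 billion: non-bank counterparties' bank balances fall → −£137B.
Government account inflow £411 billion: non-bank counterparties' bank balances fall → −£411B.
Net: 268 − 137 − 411 = -£280 billion.

-£280 billion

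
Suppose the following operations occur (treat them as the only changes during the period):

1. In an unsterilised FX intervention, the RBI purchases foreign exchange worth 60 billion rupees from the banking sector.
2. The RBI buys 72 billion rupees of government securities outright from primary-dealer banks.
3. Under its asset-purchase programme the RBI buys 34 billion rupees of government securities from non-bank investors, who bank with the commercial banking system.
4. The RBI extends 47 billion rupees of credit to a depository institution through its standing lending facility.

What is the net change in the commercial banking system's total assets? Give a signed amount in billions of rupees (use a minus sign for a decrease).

FX purchase 60 billion rupees: just an asset swap on bank balance sheets → 0.
OMO purchase (from banks) 72 billion rupees: just an asset swap on bank balance sheets → 0.
Asset purchase (from non-banks) 34 billion rupees: bank balance sheets expand → +34B.
Discount-window loan 47 billion rupees: bank balance sheets expand → +47B.
Net: 0 + 0 + 34 + 47 = +81 billion.

+81 billion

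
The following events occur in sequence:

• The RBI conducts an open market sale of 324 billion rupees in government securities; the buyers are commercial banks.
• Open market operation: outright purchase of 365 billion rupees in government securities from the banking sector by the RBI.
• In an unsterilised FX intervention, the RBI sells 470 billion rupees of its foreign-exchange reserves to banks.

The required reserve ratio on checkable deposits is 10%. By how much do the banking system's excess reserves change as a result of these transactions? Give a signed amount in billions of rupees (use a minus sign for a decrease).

-429 billion

OMO sale (to banks) 324 billion rupees: reserves −324B, deposits 0.
OMO purchase (from banks) 365 billion rupees: reserves +365B, deposits 0.
FX sale 470 billion rupees: reserves −470B, deposits 0.
Totals: Δreserves = −429B, Δdeposits = 0.
Δrequired reserves = 10% × 0 = 0.
Δexcess reserves = Δreserves − Δrequired = −429B − (0) = -429 billion.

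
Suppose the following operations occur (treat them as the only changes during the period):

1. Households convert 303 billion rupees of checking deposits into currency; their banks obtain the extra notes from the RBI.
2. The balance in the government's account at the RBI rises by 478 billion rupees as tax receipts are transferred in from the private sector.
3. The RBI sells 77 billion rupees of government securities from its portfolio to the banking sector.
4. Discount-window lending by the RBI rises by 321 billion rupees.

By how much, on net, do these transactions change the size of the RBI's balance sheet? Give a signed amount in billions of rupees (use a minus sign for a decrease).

+244 billion

Currency withdrawal 303 billion rupees: only the composition of liabilities changes → 0.
Government account inflow 478 billion rupees: only the composition of liabilities changes → 0.
OMO sale (to banks) 77 billion rupees: an RBI asset is shed → −77B.
Discount-window loan 321 billion rupees: an RBI asset is acquired → +321B.
Net: 0 + 0 − 77 + 321 = +244 billion.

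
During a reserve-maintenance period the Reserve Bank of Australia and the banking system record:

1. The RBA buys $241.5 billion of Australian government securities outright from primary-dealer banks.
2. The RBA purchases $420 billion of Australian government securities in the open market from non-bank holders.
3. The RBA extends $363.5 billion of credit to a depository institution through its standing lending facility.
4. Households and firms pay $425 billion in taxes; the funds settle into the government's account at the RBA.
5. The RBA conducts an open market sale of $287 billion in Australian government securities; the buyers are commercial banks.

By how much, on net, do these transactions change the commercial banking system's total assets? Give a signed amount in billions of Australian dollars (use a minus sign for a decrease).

OMO purchase (from banks) $241.5 billion: just an asset swap on bank balance sheets → 0.
Asset purchase (from non-banks) $420 billion: bank balance sheets expand → +$420B.
Discount-window loan $363.5 billion: bank balance sheets expand → +$363.5B.
Government account inflow $425 billion: bank balance sheets shrink → −$425B.
OMO sale (to banks) $287 billion: just an asset swap on bank balance sheets → 0.
Net: 0 + 420 + 363.5 − 425 + 0 = +$358.5 billion.

+$358.5 billion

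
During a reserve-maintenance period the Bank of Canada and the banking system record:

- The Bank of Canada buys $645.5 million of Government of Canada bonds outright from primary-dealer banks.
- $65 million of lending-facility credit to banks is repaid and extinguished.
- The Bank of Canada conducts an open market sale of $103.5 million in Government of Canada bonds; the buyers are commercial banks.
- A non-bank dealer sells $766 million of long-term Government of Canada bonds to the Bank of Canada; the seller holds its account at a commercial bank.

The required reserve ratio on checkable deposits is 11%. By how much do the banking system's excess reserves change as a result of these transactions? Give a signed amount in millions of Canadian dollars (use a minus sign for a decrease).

+$1158.74 million

OMO purchase (from banks) $645.5 million: reserves +$645.5M, deposits 0.
Discount-window repayment $65 million: reserves −$65M, deposits 0.
OMO sale (to banks) $103.5 million: reserves −$103.5M, deposits 0.
Asset purchase (from non-banks) $766 million: reserves +$766M, deposits +$766M.
Totals: Δreserves = +$1243M, Δdeposits = +$766M.
Δrequired reserves = 11% × +$766M = +$84.26M.
Δexcess reserves = Δreserves − Δrequired = +$1243M − (+$84.26M) = +$1158.74 million.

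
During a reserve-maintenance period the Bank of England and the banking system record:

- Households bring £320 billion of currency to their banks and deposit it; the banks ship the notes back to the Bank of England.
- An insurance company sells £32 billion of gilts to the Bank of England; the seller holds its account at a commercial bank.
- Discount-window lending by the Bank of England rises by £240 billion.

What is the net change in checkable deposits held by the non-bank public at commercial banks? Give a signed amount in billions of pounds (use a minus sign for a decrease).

Bank of England balance sheet:
  Assets:      Securities +£32B, Loans to banks +£240B
  Liabilities: Bank reserves +£592B, Currency in circulation −£320B
Commercial banking system:
  Assets:      Reserves at CB +£592B
  Liabilities: Checkable deposits +£352B, Borrowings from CB +£240B
So the change in checkable deposits held by the non-bank public at commercial banks is +£352 billion.

+£352 billion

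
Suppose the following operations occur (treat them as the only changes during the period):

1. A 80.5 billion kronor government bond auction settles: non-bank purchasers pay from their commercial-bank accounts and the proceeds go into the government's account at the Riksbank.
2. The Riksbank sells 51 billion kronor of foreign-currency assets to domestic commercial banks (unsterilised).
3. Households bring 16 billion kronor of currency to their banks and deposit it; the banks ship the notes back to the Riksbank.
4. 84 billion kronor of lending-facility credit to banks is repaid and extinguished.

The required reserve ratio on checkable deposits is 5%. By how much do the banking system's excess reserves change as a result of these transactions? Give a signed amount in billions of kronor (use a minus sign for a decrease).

Government account inflow 80.5 billion kronor: reserves −80.5B, deposits −80.5B.
FX sale 51 billion kronor: reserves −51B, deposits 0.
Currency deposit 16 billion kronor: reserves +16B, deposits +16B.
Discount-window repayment 84 billion kronor: reserves −84B, deposits 0.
Totals: Δreserves = −199.5B, Δdeposits = −64.5B.
Δrequired reserves = 5% × −64.5B = −3.225B.
Δexcess reserves = Δreserves − Δrequired = −199.5B − (−3.225B) = -196.275 billion.

-196.275 billion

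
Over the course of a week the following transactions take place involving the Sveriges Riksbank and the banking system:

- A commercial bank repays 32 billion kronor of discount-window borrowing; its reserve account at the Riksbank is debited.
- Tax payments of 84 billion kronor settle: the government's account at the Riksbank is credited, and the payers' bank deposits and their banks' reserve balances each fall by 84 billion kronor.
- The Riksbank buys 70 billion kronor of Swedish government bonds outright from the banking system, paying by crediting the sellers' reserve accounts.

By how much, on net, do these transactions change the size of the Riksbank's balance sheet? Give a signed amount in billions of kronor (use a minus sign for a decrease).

+38 billion

Discount-window repayment 32 billion kronor: a Riksbank asset is shed → −32B.
Government account inflow 84 billion kronor: only the composition of liabilities changes → 0.
OMO purchase (from banks) 70 billion kronor: a Riksbank asset is acquired → +70B.
Net: −32 + 0 + 70 = +38 billion.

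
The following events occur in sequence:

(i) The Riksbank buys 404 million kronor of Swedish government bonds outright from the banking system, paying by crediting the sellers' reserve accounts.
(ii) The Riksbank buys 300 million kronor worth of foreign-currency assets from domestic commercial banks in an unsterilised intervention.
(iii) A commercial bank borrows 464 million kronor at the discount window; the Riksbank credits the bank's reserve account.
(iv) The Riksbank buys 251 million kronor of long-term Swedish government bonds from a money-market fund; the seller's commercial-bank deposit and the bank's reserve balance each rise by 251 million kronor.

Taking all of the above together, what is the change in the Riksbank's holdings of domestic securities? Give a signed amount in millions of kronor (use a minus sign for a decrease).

+655 million

OMO purchase (from banks) 404 million kronor: securities added to the Riksbank's portfolio → +404M.
FX purchase 300 million kronor: the Riksbank's securities portfolio is untouched → 0.
Discount-window loan 464 million kronor: the Riksbank's securities portfolio is untouched → 0.
Asset purchase (from non-banks) 251 million kronor: securities added to the Riksbank's portfolio → +251M.
Net: 404 + 0 + 0 + 251 = +655 million.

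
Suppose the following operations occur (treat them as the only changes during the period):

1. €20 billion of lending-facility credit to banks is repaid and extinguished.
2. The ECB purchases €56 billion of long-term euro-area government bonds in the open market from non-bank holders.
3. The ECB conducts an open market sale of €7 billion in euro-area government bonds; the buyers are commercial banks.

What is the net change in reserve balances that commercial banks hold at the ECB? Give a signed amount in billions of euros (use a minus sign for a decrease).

+€29 billion

Discount-window repayment €20 billion: repayment is debited from reserves → −€20B.
Asset purchase (from non-banks) €56 billion: the ECB pays by crediting reserve accounts → +€56B.
OMO sale (to banks) €7 billion: the buying banks pay out of their reserve balances → −€7B.
Net: −20 + 56 − 7 = +€29 billion.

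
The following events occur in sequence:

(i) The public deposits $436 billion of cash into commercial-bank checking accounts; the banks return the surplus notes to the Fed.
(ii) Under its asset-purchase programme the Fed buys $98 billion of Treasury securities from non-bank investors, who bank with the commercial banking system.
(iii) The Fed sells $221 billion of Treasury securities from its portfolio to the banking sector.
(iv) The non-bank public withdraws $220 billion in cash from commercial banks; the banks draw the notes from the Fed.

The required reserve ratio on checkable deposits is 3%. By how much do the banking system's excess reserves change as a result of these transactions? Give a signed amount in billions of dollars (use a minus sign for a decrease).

Currency deposit $436 billion: reserves +$436B, deposits +$436B.
Asset purchase (from non-banks) $98 billion: reserves +$98B, deposits +$98B.
OMO sale (to banks) $221 billion: reserves −$221B, deposits 0.
Currency withdrawal $220 billion: reserves −$220B, deposits −$220B.
Totals: Δreserves = +$93B, Δdeposits = +$314B.
Δrequired reserves = 3% × +$314B = +$9.42B.
Δexcess reserves = Δreserves − Δrequired = +$93B − (+$9.42B) = +$83.58 billion.

+$83.58 billion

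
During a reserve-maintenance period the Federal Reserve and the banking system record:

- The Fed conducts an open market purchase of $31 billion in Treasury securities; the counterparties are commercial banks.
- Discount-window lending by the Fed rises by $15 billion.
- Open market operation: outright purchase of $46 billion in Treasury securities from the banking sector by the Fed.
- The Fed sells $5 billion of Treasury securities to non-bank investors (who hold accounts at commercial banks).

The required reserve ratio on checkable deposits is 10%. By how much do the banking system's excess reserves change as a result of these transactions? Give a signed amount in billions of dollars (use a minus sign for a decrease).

+$87.5 billion

OMO purchase (from banks) $31 billion: reserves +$31B, deposits 0.
Discount-window loan $15 billion: reserves +$15B, deposits 0.
OMO purchase (from banks) $46 billion: reserves +$46B, deposits 0.
Asset sale (to non-banks) $5 billion: reserves −$5B, deposits −$5B.
Totals: Δreserves = +$87B, Δdeposits = −$5B.
Δrequired reserves = 10% × −$5B = −$0.5B.
Δexcess reserves = Δreserves − Δrequired = +$87B − (−$0.5B) = +$87.5 billion.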